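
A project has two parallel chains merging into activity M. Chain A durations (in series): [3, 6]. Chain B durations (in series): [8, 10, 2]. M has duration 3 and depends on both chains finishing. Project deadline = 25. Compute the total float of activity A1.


Forward pass: ES(A1) = sum of predecessors on chain A = 0
EF = ES + duration = 0 + 3 = 3
Backward pass: LF(M) = deadline = 25; LS(M) = 25 - 3 = 22
LF(A1) = LS(M) - sum(successors on chain A) = 22 - 6 = 16
LS = LF - duration = 16 - 3 = 13
Total float = LS - ES = 13 - 0 = 13

13


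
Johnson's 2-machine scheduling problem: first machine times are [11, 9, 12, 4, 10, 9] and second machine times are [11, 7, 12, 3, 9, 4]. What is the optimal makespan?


Apply Johnson's rule:
  Group 1 (a <= b): [(1, 11, 11), (3, 12, 12)]
  Group 2 (a > b): [(5, 10, 9), (2, 9, 7), (6, 9, 4), (4, 4, 3)]
Optimal job order: [1, 3, 5, 2, 6, 4]
Schedule:
  Job 1: M1 done at 11, M2 done at 22
  Job 3: M1 done at 23, M2 done at 35
  Job 5: M1 done at 33, M2 done at 44
  Job 2: M1 done at 42, M2 done at 51
  Job 6: M1 done at 51, M2 done at 55
  Job 4: M1 done at 55, M2 done at 58
Makespan = 58

58


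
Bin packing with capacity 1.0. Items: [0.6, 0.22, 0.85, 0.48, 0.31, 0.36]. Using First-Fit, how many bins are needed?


Place items sequentially using First-Fit:
  Item 0.6 -> new Bin 1
  Item 0.22 -> Bin 1 (now 0.82)
  Item 0.85 -> new Bin 2
  Item 0.48 -> new Bin 3
  Item 0.31 -> Bin 3 (now 0.79)
  Item 0.36 -> new Bin 4
Total bins used = 4

4


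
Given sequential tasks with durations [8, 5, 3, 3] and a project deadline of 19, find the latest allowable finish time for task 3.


LF(activity 3) = deadline - sum of successor durations
Successors: activities 4 through 4 with durations [3]
Sum of successor durations = 3
LF = 19 - 3 = 16

16


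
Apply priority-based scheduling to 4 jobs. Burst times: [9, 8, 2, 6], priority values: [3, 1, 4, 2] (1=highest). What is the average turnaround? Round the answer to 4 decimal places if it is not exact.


Sort by priority (ascending = highest first):
Order: [(1, 8), (2, 6), (3, 9), (4, 2)]
Completion times:
  Priority 1, burst=8, C=8
  Priority 2, burst=6, C=14
  Priority 3, burst=9, C=23
  Priority 4, burst=2, C=25
Average turnaround = 70/4 = 17.5

17.5


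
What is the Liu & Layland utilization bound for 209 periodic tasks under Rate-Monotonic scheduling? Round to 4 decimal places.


Compute 2^(1/209) = 1.0033219993
Subtract 1: 1.0033219993 - 1 = 0.0033219993
Multiply by n: 209 * 0.0033219993 = 0.6942978537
Round to 4 dp: 0.6943

0.6943


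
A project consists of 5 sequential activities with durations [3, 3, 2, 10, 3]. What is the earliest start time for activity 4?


Activity 4 starts after activities 1 through 3 complete.
Predecessor durations: [3, 3, 2]
ES = 3 + 3 + 2 = 8

8


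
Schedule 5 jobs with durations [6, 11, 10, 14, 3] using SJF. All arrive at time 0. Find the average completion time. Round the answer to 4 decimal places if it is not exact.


SJF order (ascending): [3, 6, 10, 11, 14]
Completion times:
  Job 1: burst=3, C=3
  Job 2: burst=6, C=9
  Job 3: burst=10, C=19
  Job 4: burst=11, C=30
  Job 5: burst=14, C=44
Average completion = 105/5 = 21.0

21.0


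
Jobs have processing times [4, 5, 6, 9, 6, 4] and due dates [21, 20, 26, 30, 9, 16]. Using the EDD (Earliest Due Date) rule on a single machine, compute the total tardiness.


Sort by due date (EDD order): [(6, 9), (4, 16), (5, 20), (4, 21), (6, 26), (9, 30)]
Compute completion times and tardiness:
  Job 1: p=6, d=9, C=6, tardiness=max(0,6-9)=0
  Job 2: p=4, d=16, C=10, tardiness=max(0,10-16)=0
  Job 3: p=5, d=20, C=15, tardiness=max(0,15-20)=0
  Job 4: p=4, d=21, C=19, tardiness=max(0,19-21)=0
  Job 5: p=6, d=26, C=25, tardiness=max(0,25-26)=0
  Job 6: p=9, d=30, C=34, tardiness=max(0,34-30)=4
Total tardiness = 4

4


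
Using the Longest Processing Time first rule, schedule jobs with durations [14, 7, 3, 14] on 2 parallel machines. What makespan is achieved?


Sort jobs in decreasing order (LPT): [14, 14, 7, 3]
Assign each job to the least loaded machine:
  Machine 1: jobs [14, 7], load = 21
  Machine 2: jobs [14, 3], load = 17
Makespan = max load = 21

21


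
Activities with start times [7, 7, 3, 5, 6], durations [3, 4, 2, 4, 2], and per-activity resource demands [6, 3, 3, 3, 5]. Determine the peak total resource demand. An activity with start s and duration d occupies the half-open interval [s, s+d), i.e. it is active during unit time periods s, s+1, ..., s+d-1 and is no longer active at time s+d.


Each activity i is active on [start_i, start_i + duration_i).
Compute total resource usage per time slot:
  t=0: active resources = [], total = 0
  t=1: active resources = [], total = 0
  t=2: active resources = [], total = 0
  t=3: active resources = [3], total = 3
  t=4: active resources = [3], total = 3
  t=5: active resources = [3], total = 3
  t=6: active resources = [3, 5], total = 8
  t=7: active resources = [6, 3, 3, 5], total = 17
  t=8: active resources = [6, 3, 3], total = 12
  t=9: active resources = [6, 3], total = 9
  t=10: active resources = [3], total = 3
Peak resource demand = 17

17


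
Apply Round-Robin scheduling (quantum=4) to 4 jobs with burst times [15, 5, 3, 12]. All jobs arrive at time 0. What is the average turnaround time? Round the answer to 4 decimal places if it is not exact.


Time quantum = 4
Execution trace:
  J1 runs 4 units, time = 4
  J2 runs 4 units, time = 8
  J3 runs 3 units, time = 11
  J4 runs 4 units, time = 15
  J1 runs 4 units, time = 19
  J2 runs 1 units, time = 20
  J4 runs 4 units, time = 24
  J1 runs 4 units, time = 28
  J4 runs 4 units, time = 32
  J1 runs 3 units, time = 35
Finish times: [35, 20, 11, 32]
Average turnaround = 98/4 = 24.5

24.5


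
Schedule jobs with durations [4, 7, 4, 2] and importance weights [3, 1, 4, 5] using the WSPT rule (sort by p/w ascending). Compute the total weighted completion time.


Compute p/w ratios and sort ascending (WSPT): [(2, 5), (4, 4), (4, 3), (7, 1)]
Compute weighted completion times:
  Job (p=2,w=5): C=2, w*C=5*2=10
  Job (p=4,w=4): C=6, w*C=4*6=24
  Job (p=4,w=3): C=10, w*C=3*10=30
  Job (p=7,w=1): C=17, w*C=1*17=17
Total weighted completion time = 81

81


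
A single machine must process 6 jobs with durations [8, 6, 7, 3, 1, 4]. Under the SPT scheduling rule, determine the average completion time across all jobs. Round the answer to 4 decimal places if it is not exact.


Sort jobs by processing time (SPT order): [1, 3, 4, 6, 7, 8]
Compute completion times sequentially:
  Job 1: processing = 1, completes at 1
  Job 2: processing = 3, completes at 4
  Job 3: processing = 4, completes at 8
  Job 4: processing = 6, completes at 14
  Job 5: processing = 7, completes at 21
  Job 6: processing = 8, completes at 29
Sum of completion times = 77
Average completion time = 77/6 = 12.8333

12.8333


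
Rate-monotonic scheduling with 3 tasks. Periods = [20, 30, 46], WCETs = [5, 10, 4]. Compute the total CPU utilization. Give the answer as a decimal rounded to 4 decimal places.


Compute individual utilizations (exact fractions):
  Task 1: C/T = 5/20 = 1/4 (approx. 0.25)
  Task 2: C/T = 10/30 = 1/3 (approx. 0.3333)
  Task 3: C/T = 4/46 = 2/23 (approx. 0.087)
Total utilization U = 1/4 + 1/3 + 2/23 = 185/276
Rounded to 4 decimal places: U = 0.6703
RM (Liu & Layland) bound for 3 tasks = 0.779763; compare with U = 185/276 (approx. 0.670290)
U <= bound, so schedulable by RM sufficient condition.

0.6703


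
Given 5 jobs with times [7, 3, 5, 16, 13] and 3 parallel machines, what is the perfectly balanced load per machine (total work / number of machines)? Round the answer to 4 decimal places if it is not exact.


Total processing time = 7 + 3 + 5 + 16 + 13 = 44
Number of machines = 3
Ideal balanced load = 44 / 3 = 14.6667

14.6667


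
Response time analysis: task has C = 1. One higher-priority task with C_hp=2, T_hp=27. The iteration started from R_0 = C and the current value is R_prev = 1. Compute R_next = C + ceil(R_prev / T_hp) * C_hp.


R_next = C + ceil(R_prev / T_hp) * C_hp
ceil(1 / 27) = ceil(0.037) = 1
Interference = 1 * 2 = 2
R_next = 1 + 2 = 3

3


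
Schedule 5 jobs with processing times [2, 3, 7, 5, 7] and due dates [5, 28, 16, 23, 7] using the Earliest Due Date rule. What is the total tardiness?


Sort by due date (EDD order): [(2, 5), (7, 7), (7, 16), (5, 23), (3, 28)]
Compute completion times and tardiness:
  Job 1: p=2, d=5, C=2, tardiness=max(0,2-5)=0
  Job 2: p=7, d=7, C=9, tardiness=max(0,9-7)=2
  Job 3: p=7, d=16, C=16, tardiness=max(0,16-16)=0
  Job 4: p=5, d=23, C=21, tardiness=max(0,21-23)=0
  Job 5: p=3, d=28, C=24, tardiness=max(0,24-28)=0
Total tardiness = 2

2


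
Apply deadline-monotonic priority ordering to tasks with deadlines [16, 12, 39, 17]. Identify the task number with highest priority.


Sort tasks by relative deadline (ascending):
  Task 2: deadline = 12
  Task 1: deadline = 16
  Task 4: deadline = 17
  Task 3: deadline = 39
Priority order (highest first): [2, 1, 4, 3]
Highest priority task = 2

2


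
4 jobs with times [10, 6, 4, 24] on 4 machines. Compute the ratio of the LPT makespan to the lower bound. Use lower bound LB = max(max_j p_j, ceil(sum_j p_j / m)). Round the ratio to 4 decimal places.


LPT order: [24, 10, 6, 4]
Machine loads after assignment: [24, 10, 6, 4]
LPT makespan = 24
Lower bound = max(max_job, ceil(total/4)) = max(24, 11) = 24
Ratio = 24 / 24 = 1.0

1.0


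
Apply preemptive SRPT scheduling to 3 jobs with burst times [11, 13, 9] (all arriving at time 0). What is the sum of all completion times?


Since all jobs arrive at t=0, SRPT equals SPT ordering.
SPT order: [9, 11, 13]
Completion times:
  Job 1: p=9, C=9
  Job 2: p=11, C=20
  Job 3: p=13, C=33
Total completion time = 9 + 20 + 33 = 62

62


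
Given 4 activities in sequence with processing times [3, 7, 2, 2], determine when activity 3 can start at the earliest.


Activity 3 starts after activities 1 through 2 complete.
Predecessor durations: [3, 7]
ES = 3 + 7 = 10

10


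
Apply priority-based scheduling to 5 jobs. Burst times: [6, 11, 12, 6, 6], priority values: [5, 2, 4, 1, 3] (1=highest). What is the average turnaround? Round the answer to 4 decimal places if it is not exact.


Sort by priority (ascending = highest first):
Order: [(1, 6), (2, 11), (3, 6), (4, 12), (5, 6)]
Completion times:
  Priority 1, burst=6, C=6
  Priority 2, burst=11, C=17
  Priority 3, burst=6, C=23
  Priority 4, burst=12, C=35
  Priority 5, burst=6, C=41
Average turnaround = 122/5 = 24.4

24.4


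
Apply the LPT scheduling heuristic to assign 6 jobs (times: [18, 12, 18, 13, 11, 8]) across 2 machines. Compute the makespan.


Sort jobs in decreasing order (LPT): [18, 18, 13, 12, 11, 8]
Assign each job to the least loaded machine:
  Machine 1: jobs [18, 13, 8], load = 39
  Machine 2: jobs [18, 12, 11], load = 41
Makespan = max load = 41

41


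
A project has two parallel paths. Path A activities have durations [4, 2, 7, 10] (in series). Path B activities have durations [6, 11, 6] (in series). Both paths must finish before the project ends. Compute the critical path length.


Path A total = 4 + 2 + 7 + 10 = 23
Path B total = 6 + 11 + 6 = 23
Critical path = longest path = max(23, 23) = 23

23


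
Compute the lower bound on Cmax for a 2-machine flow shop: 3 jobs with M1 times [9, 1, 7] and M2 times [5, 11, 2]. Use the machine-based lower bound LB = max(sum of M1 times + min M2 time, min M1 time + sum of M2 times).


LB1 = sum(M1 times) + min(M2 times) = 17 + 2 = 19
LB2 = min(M1 times) + sum(M2 times) = 1 + 18 = 19
Lower bound = max(LB1, LB2) = max(19, 19) = 19

19


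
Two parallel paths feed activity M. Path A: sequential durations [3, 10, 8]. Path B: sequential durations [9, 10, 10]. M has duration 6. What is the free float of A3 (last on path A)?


ES(A3) = sum of predecessors on chain A = 13
EF(A3) = ES + duration = 13 + 8 = 21
Successor of A3 is M. ES(M) = max(sum(A), sum(B)) = max(21, 29) = 29
Free float = ES(successor) - EF(current) = 29 - 21 = 8

8


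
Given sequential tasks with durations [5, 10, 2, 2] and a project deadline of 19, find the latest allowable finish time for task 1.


LF(activity 1) = deadline - sum of successor durations
Successors: activities 2 through 4 with durations [10, 2, 2]
Sum of successor durations = 14
LF = 19 - 14 = 5

5


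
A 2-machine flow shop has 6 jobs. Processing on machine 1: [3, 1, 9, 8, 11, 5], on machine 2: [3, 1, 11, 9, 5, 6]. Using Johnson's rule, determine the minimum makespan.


Apply Johnson's rule:
  Group 1 (a <= b): [(2, 1, 1), (1, 3, 3), (6, 5, 6), (4, 8, 9), (3, 9, 11)]
  Group 2 (a > b): [(5, 11, 5)]
Optimal job order: [2, 1, 6, 4, 3, 5]
Schedule:
  Job 2: M1 done at 1, M2 done at 2
  Job 1: M1 done at 4, M2 done at 7
  Job 6: M1 done at 9, M2 done at 15
  Job 4: M1 done at 17, M2 done at 26
  Job 3: M1 done at 26, M2 done at 37
  Job 5: M1 done at 37, M2 done at 42
Makespan = 42

42


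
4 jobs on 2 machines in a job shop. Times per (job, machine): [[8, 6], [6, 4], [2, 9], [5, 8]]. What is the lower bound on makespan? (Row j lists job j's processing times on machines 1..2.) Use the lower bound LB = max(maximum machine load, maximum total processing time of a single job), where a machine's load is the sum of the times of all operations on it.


Machine loads:
  Machine 1: 8 + 6 + 2 + 5 = 21
  Machine 2: 6 + 4 + 9 + 8 = 27
Max machine load = 27
Job totals:
  Job 1: 14
  Job 2: 10
  Job 3: 11
  Job 4: 13
Max job total = 14
Lower bound = max(27, 14) = 27

27


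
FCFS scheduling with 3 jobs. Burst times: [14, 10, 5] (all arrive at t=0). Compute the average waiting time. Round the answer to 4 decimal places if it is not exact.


FCFS order (as given): [14, 10, 5]
Waiting times:
  Job 1: wait = 0
  Job 2: wait = 14
  Job 3: wait = 24
Sum of waiting times = 38
Average waiting time = 38/3 = 12.6667

12.6667


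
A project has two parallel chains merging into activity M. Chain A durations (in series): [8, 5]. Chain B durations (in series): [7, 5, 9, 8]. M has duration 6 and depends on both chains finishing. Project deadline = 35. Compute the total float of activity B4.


Forward pass: ES(B4) = sum of predecessors on chain B = 21
EF = ES + duration = 21 + 8 = 29
Backward pass: LF(M) = deadline = 35; LS(M) = 35 - 6 = 29
LF(B4) = LS(M) - sum(successors on chain B) = 29 - 0 = 29
LS = LF - duration = 29 - 8 = 21
Total float = LS - ES = 21 - 21 = 0

0


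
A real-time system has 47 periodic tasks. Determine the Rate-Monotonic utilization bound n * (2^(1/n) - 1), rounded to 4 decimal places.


Compute 2^(1/47) = 1.0148570979
Subtract 1: 1.0148570979 - 1 = 0.0148570979
Multiply by n: 47 * 0.0148570979 = 0.6982836013
Round to 4 dp: 0.6983

0.6983


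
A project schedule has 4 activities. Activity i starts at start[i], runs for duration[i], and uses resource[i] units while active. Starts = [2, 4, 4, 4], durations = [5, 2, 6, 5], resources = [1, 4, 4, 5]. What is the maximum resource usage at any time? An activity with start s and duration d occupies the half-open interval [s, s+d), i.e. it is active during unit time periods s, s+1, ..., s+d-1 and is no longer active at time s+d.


Each activity i is active on [start_i, start_i + duration_i).
Compute total resource usage per time slot:
  t=0: active resources = [], total = 0
  t=1: active resources = [], total = 0
  t=2: active resources = [1], total = 1
  t=3: active resources = [1], total = 1
  t=4: active resources = [1, 4, 4, 5], total = 14
  t=5: active resources = [1, 4, 4, 5], total = 14
  t=6: active resources = [1, 4, 5], total = 10
  t=7: active resources = [4, 5], total = 9
  t=8: active resources = [4, 5], total = 9
  t=9: active resources = [4], total = 4
Peak resource demand = 14

14


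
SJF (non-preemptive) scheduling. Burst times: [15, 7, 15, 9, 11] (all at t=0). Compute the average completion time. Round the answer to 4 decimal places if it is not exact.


SJF order (ascending): [7, 9, 11, 15, 15]
Completion times:
  Job 1: burst=7, C=7
  Job 2: burst=9, C=16
  Job 3: burst=11, C=27
  Job 4: burst=15, C=42
  Job 5: burst=15, C=57
Average completion = 149/5 = 29.8

29.8


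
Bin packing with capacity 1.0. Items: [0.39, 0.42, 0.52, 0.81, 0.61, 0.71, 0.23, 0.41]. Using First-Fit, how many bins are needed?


Place items sequentially using First-Fit:
  Item 0.39 -> new Bin 1
  Item 0.42 -> Bin 1 (now 0.81)
  Item 0.52 -> new Bin 2
  Item 0.81 -> new Bin 3
  Item 0.61 -> new Bin 4
  Item 0.71 -> new Bin 5
  Item 0.23 -> Bin 2 (now 0.75)
  Item 0.41 -> new Bin 6
Total bins used = 6

6


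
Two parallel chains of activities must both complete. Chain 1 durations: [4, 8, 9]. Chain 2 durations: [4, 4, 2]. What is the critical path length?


Path A total = 4 + 8 + 9 = 21
Path B total = 4 + 4 + 2 = 10
Critical path = longest path = max(21, 10) = 21

21


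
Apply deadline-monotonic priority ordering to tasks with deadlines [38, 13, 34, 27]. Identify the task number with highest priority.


Sort tasks by relative deadline (ascending):
  Task 2: deadline = 13
  Task 4: deadline = 27
  Task 3: deadline = 34
  Task 1: deadline = 38
Priority order (highest first): [2, 4, 3, 1]
Highest priority task = 2

2


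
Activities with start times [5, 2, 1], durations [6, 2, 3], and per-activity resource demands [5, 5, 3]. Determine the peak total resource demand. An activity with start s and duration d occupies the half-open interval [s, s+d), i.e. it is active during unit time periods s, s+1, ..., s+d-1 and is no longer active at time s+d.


Each activity i is active on [start_i, start_i + duration_i).
Compute total resource usage per time slot:
  t=0: active resources = [], total = 0
  t=1: active resources = [3], total = 3
  t=2: active resources = [5, 3], total = 8
  t=3: active resources = [5, 3], total = 8
  t=4: active resources = [], total = 0
  t=5: active resources = [5], total = 5
  t=6: active resources = [5], total = 5
  t=7: active resources = [5], total = 5
  t=8: active resources = [5], total = 5
  t=9: active resources = [5], total = 5
  t=10: active resources = [5], total = 5
Peak resource demand = 8

8


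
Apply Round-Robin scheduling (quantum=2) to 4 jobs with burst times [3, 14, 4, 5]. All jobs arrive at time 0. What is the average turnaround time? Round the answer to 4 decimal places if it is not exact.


Time quantum = 2
Execution trace:
  J1 runs 2 units, time = 2
  J2 runs 2 units, time = 4
  J3 runs 2 units, time = 6
  J4 runs 2 units, time = 8
  J1 runs 1 units, time = 9
  J2 runs 2 units, time = 11
  J3 runs 2 units, time = 13
  J4 runs 2 units, time = 15
  J2 runs 2 units, time = 17
  J4 runs 1 units, time = 18
  J2 runs 2 units, time = 20
  J2 runs 2 units, time = 22
  J2 runs 2 units, time = 24
  J2 runs 2 units, time = 26
Finish times: [9, 26, 13, 18]
Average turnaround = 66/4 = 16.5

16.5


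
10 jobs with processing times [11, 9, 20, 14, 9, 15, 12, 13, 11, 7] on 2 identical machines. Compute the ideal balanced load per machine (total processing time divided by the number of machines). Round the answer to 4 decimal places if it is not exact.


Total processing time = 11 + 9 + 20 + 14 + 9 + 15 + 12 + 13 + 11 + 7 = 121
Number of machines = 2
Ideal balanced load = 121 / 2 = 60.5

60.5


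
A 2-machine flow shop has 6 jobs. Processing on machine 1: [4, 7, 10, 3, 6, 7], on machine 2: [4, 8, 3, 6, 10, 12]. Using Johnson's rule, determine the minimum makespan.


Apply Johnson's rule:
  Group 1 (a <= b): [(4, 3, 6), (1, 4, 4), (5, 6, 10), (2, 7, 8), (6, 7, 12)]
  Group 2 (a > b): [(3, 10, 3)]
Optimal job order: [4, 1, 5, 2, 6, 3]
Schedule:
  Job 4: M1 done at 3, M2 done at 9
  Job 1: M1 done at 7, M2 done at 13
  Job 5: M1 done at 13, M2 done at 23
  Job 2: M1 done at 20, M2 done at 31
  Job 6: M1 done at 27, M2 done at 43
  Job 3: M1 done at 37, M2 done at 46
Makespan = 46

46


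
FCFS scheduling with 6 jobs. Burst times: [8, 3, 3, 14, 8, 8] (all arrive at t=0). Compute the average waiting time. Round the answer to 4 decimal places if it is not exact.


FCFS order (as given): [8, 3, 3, 14, 8, 8]
Waiting times:
  Job 1: wait = 0
  Job 2: wait = 8
  Job 3: wait = 11
  Job 4: wait = 14
  Job 5: wait = 28
  Job 6: wait = 36
Sum of waiting times = 97
Average waiting time = 97/6 = 16.1667

16.1667


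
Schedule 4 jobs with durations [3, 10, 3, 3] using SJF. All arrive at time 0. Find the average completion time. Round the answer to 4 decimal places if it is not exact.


SJF order (ascending): [3, 3, 3, 10]
Completion times:
  Job 1: burst=3, C=3
  Job 2: burst=3, C=6
  Job 3: burst=3, C=9
  Job 4: burst=10, C=19
Average completion = 37/4 = 9.25

9.25


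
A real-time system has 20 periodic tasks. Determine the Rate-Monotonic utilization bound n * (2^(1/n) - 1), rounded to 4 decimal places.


Compute 2^(1/20) = 1.0352649238
Subtract 1: 1.0352649238 - 1 = 0.0352649238
Multiply by n: 20 * 0.0352649238 = 0.7052984760
Round to 4 dp: 0.7053

0.7053


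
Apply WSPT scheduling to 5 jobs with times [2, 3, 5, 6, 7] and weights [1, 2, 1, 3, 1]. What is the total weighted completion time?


Compute p/w ratios and sort ascending (WSPT): [(3, 2), (2, 1), (6, 3), (5, 1), (7, 1)]
Compute weighted completion times:
  Job (p=3,w=2): C=3, w*C=2*3=6
  Job (p=2,w=1): C=5, w*C=1*5=5
  Job (p=6,w=3): C=11, w*C=3*11=33
  Job (p=5,w=1): C=16, w*C=1*16=16
  Job (p=7,w=1): C=23, w*C=1*23=23
Total weighted completion time = 83

83


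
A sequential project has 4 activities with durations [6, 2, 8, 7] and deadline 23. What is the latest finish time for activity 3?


LF(activity 3) = deadline - sum of successor durations
Successors: activities 4 through 4 with durations [7]
Sum of successor durations = 7
LF = 23 - 7 = 16

16


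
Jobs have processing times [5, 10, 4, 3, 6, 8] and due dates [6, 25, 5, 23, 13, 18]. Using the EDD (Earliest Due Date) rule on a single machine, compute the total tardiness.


Sort by due date (EDD order): [(4, 5), (5, 6), (6, 13), (8, 18), (3, 23), (10, 25)]
Compute completion times and tardiness:
  Job 1: p=4, d=5, C=4, tardiness=max(0,4-5)=0
  Job 2: p=5, d=6, C=9, tardiness=max(0,9-6)=3
  Job 3: p=6, d=13, C=15, tardiness=max(0,15-13)=2
  Job 4: p=8, d=18, C=23, tardiness=max(0,23-18)=5
  Job 5: p=3, d=23, C=26, tardiness=max(0,26-23)=3
  Job 6: p=10, d=25, C=36, tardiness=max(0,36-25)=11
Total tardiness = 24

24


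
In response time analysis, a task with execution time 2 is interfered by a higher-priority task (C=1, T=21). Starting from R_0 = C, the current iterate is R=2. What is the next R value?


R_next = C + ceil(R_prev / T_hp) * C_hp
ceil(2 / 21) = ceil(0.0952) = 1
Interference = 1 * 1 = 1
R_next = 2 + 1 = 3

3


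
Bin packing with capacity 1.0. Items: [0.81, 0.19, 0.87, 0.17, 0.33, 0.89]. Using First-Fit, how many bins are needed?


Place items sequentially using First-Fit:
  Item 0.81 -> new Bin 1
  Item 0.19 -> Bin 1 (now 1.0)
  Item 0.87 -> new Bin 2
  Item 0.17 -> new Bin 3
  Item 0.33 -> Bin 3 (now 0.5)
  Item 0.89 -> new Bin 4
Total bins used = 4

4


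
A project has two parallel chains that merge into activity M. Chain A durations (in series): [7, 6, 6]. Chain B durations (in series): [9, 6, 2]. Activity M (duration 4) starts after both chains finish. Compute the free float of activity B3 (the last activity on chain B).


ES(B3) = sum of predecessors on chain B = 15
EF(B3) = ES + duration = 15 + 2 = 17
Successor of B3 is M. ES(M) = max(sum(A), sum(B)) = max(19, 17) = 19
Free float = ES(successor) - EF(current) = 19 - 17 = 2

2


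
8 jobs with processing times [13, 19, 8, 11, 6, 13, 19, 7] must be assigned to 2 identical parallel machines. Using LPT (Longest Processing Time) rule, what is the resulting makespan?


Sort jobs in decreasing order (LPT): [19, 19, 13, 13, 11, 8, 7, 6]
Assign each job to the least loaded machine:
  Machine 1: jobs [19, 13, 11, 6], load = 49
  Machine 2: jobs [19, 13, 8, 7], load = 47
Makespan = max load = 49

49


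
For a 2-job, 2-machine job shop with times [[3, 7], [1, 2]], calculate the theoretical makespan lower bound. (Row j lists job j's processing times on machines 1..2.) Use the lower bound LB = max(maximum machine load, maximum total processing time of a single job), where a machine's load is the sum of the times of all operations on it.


Machine loads:
  Machine 1: 3 + 1 = 4
  Machine 2: 7 + 2 = 9
Max machine load = 9
Job totals:
  Job 1: 10
  Job 2: 3
Max job total = 10
Lower bound = max(9, 10) = 10

10


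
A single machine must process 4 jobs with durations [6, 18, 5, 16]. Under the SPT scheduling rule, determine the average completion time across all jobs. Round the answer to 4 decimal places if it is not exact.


Sort jobs by processing time (SPT order): [5, 6, 16, 18]
Compute completion times sequentially:
  Job 1: processing = 5, completes at 5
  Job 2: processing = 6, completes at 11
  Job 3: processing = 16, completes at 27
  Job 4: processing = 18, completes at 45
Sum of completion times = 88
Average completion time = 88/4 = 22.0

22.0


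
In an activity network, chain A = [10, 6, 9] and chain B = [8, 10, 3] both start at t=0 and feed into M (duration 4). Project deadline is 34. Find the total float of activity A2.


Forward pass: ES(A2) = sum of predecessors on chain A = 10
EF = ES + duration = 10 + 6 = 16
Backward pass: LF(M) = deadline = 34; LS(M) = 34 - 4 = 30
LF(A2) = LS(M) - sum(successors on chain A) = 30 - 9 = 21
LS = LF - duration = 21 - 6 = 15
Total float = LS - ES = 15 - 10 = 5

5


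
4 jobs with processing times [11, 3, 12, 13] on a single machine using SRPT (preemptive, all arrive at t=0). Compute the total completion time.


Since all jobs arrive at t=0, SRPT equals SPT ordering.
SPT order: [3, 11, 12, 13]
Completion times:
  Job 1: p=3, C=3
  Job 2: p=11, C=14
  Job 3: p=12, C=26
  Job 4: p=13, C=39
Total completion time = 3 + 14 + 26 + 39 = 82

82


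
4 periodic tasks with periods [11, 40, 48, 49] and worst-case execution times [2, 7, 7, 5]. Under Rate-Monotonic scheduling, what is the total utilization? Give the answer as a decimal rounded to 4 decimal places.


Compute individual utilizations (exact fractions):
  Task 1: C/T = 2/11 (approx. 0.1818)
  Task 2: C/T = 7/40 (approx. 0.175)
  Task 3: C/T = 7/48 (approx. 0.1458)
  Task 4: C/T = 5/49 (approx. 0.102)
Total utilization U = 2/11 + 7/40 + 7/48 + 5/49 = 78223/129360
Rounded to 4 decimal places: U = 0.6047
RM (Liu & Layland) bound for 4 tasks = 0.756828; compare with U = 78223/129360 (approx. 0.604692)
U <= bound, so schedulable by RM sufficient condition.

0.6047


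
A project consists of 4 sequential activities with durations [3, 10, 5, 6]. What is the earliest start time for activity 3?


Activity 3 starts after activities 1 through 2 complete.
Predecessor durations: [3, 10]
ES = 3 + 10 = 13

13


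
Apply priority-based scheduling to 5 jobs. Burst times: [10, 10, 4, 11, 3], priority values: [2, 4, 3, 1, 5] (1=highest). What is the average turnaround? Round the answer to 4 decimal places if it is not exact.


Sort by priority (ascending = highest first):
Order: [(1, 11), (2, 10), (3, 4), (4, 10), (5, 3)]
Completion times:
  Priority 1, burst=11, C=11
  Priority 2, burst=10, C=21
  Priority 3, burst=4, C=25
  Priority 4, burst=10, C=35
  Priority 5, burst=3, C=38
Average turnaround = 130/5 = 26.0

26.0


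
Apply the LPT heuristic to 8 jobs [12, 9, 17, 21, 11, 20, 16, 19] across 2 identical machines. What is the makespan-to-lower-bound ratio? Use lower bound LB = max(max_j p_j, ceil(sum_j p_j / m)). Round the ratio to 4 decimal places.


LPT order: [21, 20, 19, 17, 16, 12, 11, 9]
Machine loads after assignment: [63, 62]
LPT makespan = 63
Lower bound = max(max_job, ceil(total/2)) = max(21, 63) = 63
Ratio = 63 / 63 = 1.0

1.0


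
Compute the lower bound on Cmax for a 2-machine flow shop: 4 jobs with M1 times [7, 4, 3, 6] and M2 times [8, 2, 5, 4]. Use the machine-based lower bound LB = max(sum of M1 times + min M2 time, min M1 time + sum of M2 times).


LB1 = sum(M1 times) + min(M2 times) = 20 + 2 = 22
LB2 = min(M1 times) + sum(M2 times) = 3 + 19 = 22
Lower bound = max(LB1, LB2) = max(22, 22) = 22

22


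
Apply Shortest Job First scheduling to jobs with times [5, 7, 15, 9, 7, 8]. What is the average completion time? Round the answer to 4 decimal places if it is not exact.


SJF order (ascending): [5, 7, 7, 8, 9, 15]
Completion times:
  Job 1: burst=5, C=5
  Job 2: burst=7, C=12
  Job 3: burst=7, C=19
  Job 4: burst=8, C=27
  Job 5: burst=9, C=36
  Job 6: burst=15, C=51
Average completion = 150/6 = 25.0

25.0


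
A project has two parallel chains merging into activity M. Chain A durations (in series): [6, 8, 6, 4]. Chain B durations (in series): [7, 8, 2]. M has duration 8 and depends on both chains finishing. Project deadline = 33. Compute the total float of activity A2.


Forward pass: ES(A2) = sum of predecessors on chain A = 6
EF = ES + duration = 6 + 8 = 14
Backward pass: LF(M) = deadline = 33; LS(M) = 33 - 8 = 25
LF(A2) = LS(M) - sum(successors on chain A) = 25 - 10 = 15
LS = LF - duration = 15 - 8 = 7
Total float = LS - ES = 7 - 6 = 1

1


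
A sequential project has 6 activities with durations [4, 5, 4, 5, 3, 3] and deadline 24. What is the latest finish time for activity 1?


LF(activity 1) = deadline - sum of successor durations
Successors: activities 2 through 6 with durations [5, 4, 5, 3, 3]
Sum of successor durations = 20
LF = 24 - 20 = 4

4


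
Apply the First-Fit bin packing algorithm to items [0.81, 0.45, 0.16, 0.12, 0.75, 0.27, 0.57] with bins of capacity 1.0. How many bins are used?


Place items sequentially using First-Fit:
  Item 0.81 -> new Bin 1
  Item 0.45 -> new Bin 2
  Item 0.16 -> Bin 1 (now 0.97)
  Item 0.12 -> Bin 2 (now 0.57)
  Item 0.75 -> new Bin 3
  Item 0.27 -> Bin 2 (now 0.84)
  Item 0.57 -> new Bin 4
Total bins used = 4

4


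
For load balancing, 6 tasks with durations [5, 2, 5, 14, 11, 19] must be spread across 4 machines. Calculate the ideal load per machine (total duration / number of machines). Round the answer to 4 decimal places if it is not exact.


Total processing time = 5 + 2 + 5 + 14 + 11 + 19 = 56
Number of machines = 4
Ideal balanced load = 56 / 4 = 14.0

14.0


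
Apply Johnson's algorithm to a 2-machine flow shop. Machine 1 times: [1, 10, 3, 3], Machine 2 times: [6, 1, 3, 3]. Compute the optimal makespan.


Apply Johnson's rule:
  Group 1 (a <= b): [(1, 1, 6), (3, 3, 3), (4, 3, 3)]
  Group 2 (a > b): [(2, 10, 1)]
Optimal job order: [1, 3, 4, 2]
Schedule:
  Job 1: M1 done at 1, M2 done at 7
  Job 3: M1 done at 4, M2 done at 10
  Job 4: M1 done at 7, M2 done at 13
  Job 2: M1 done at 17, M2 done at 18
Makespan = 18

18


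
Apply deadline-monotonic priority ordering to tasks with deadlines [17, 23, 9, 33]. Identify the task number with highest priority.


Sort tasks by relative deadline (ascending):
  Task 3: deadline = 9
  Task 1: deadline = 17
  Task 2: deadline = 23
  Task 4: deadline = 33
Priority order (highest first): [3, 1, 2, 4]
Highest priority task = 3

3


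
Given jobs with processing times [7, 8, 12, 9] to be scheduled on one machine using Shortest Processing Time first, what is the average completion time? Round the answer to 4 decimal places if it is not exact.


Sort jobs by processing time (SPT order): [7, 8, 9, 12]
Compute completion times sequentially:
  Job 1: processing = 7, completes at 7
  Job 2: processing = 8, completes at 15
  Job 3: processing = 9, completes at 24
  Job 4: processing = 12, completes at 36
Sum of completion times = 82
Average completion time = 82/4 = 20.5

20.5


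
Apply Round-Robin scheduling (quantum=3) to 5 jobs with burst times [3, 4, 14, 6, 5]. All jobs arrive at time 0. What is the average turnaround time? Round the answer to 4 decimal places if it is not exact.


Time quantum = 3
Execution trace:
  J1 runs 3 units, time = 3
  J2 runs 3 units, time = 6
  J3 runs 3 units, time = 9
  J4 runs 3 units, time = 12
  J5 runs 3 units, time = 15
  J2 runs 1 units, time = 16
  J3 runs 3 units, time = 19
  J4 runs 3 units, time = 22
  J5 runs 2 units, time = 24
  J3 runs 3 units, time = 27
  J3 runs 3 units, time = 30
  J3 runs 2 units, time = 32
Finish times: [3, 16, 32, 22, 24]
Average turnaround = 97/5 = 19.4

19.4


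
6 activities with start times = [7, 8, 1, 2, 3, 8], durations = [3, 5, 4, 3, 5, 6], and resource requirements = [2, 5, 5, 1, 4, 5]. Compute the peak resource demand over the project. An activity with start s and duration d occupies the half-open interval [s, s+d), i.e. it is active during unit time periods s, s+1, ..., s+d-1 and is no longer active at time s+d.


Each activity i is active on [start_i, start_i + duration_i).
Compute total resource usage per time slot:
  t=0: active resources = [], total = 0
  t=1: active resources = [5], total = 5
  t=2: active resources = [5, 1], total = 6
  t=3: active resources = [5, 1, 4], total = 10
  t=4: active resources = [5, 1, 4], total = 10
  t=5: active resources = [4], total = 4
  t=6: active resources = [4], total = 4
  t=7: active resources = [2, 4], total = 6
  t=8: active resources = [2, 5, 5], total = 12
  t=9: active resources = [2, 5, 5], total = 12
  t=10: active resources = [5, 5], total = 10
  t=11: active resources = [5, 5], total = 10
  t=12: active resources = [5, 5], total = 10
  t=13: active resources = [5], total = 5
Peak resource demand = 12

12


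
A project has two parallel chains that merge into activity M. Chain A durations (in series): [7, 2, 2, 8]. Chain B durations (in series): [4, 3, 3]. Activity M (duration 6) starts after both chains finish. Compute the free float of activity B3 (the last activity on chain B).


ES(B3) = sum of predecessors on chain B = 7
EF(B3) = ES + duration = 7 + 3 = 10
Successor of B3 is M. ES(M) = max(sum(A), sum(B)) = max(19, 10) = 19
Free float = ES(successor) - EF(current) = 19 - 10 = 9

9


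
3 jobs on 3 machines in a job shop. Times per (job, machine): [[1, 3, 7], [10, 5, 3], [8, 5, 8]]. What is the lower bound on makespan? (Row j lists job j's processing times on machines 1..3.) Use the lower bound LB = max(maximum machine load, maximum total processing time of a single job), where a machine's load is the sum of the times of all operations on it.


Machine loads:
  Machine 1: 1 + 10 + 8 = 19
  Machine 2: 3 + 5 + 5 = 13
  Machine 3: 7 + 3 + 8 = 18
Max machine load = 19
Job totals:
  Job 1: 11
  Job 2: 18
  Job 3: 21
Max job total = 21
Lower bound = max(19, 21) = 21

21


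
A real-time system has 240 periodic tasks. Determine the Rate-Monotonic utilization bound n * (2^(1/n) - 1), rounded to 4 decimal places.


Compute 2^(1/240) = 1.0028922879
Subtract 1: 1.0028922879 - 1 = 0.0028922879
Multiply by n: 240 * 0.0028922879 = 0.6941490960
Round to 4 dp: 0.6941

0.6941


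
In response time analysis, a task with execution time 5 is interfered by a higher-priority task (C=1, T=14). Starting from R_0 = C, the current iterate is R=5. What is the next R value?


R_next = C + ceil(R_prev / T_hp) * C_hp
ceil(5 / 14) = ceil(0.3571) = 1
Interference = 1 * 1 = 1
R_next = 5 + 1 = 6

6


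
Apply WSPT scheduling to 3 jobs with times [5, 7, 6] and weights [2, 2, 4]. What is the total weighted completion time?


Compute p/w ratios and sort ascending (WSPT): [(6, 4), (5, 2), (7, 2)]
Compute weighted completion times:
  Job (p=6,w=4): C=6, w*C=4*6=24
  Job (p=5,w=2): C=11, w*C=2*11=22
  Job (p=7,w=2): C=18, w*C=2*18=36
Total weighted completion time = 82

82


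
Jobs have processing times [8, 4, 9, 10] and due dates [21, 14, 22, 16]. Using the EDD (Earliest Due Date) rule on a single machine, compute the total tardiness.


Sort by due date (EDD order): [(4, 14), (10, 16), (8, 21), (9, 22)]
Compute completion times and tardiness:
  Job 1: p=4, d=14, C=4, tardiness=max(0,4-14)=0
  Job 2: p=10, d=16, C=14, tardiness=max(0,14-16)=0
  Job 3: p=8, d=21, C=22, tardiness=max(0,22-21)=1
  Job 4: p=9, d=22, C=31, tardiness=max(0,31-22)=9
Total tardiness = 10

10


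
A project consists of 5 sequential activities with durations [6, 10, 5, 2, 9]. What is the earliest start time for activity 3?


Activity 3 starts after activities 1 through 2 complete.
Predecessor durations: [6, 10]
ES = 6 + 10 = 16

16


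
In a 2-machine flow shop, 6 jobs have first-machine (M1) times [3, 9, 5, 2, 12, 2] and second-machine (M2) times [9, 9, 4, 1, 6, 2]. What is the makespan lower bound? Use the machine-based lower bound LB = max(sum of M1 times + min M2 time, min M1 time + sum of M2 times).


LB1 = sum(M1 times) + min(M2 times) = 33 + 1 = 34
LB2 = min(M1 times) + sum(M2 times) = 2 + 31 = 33
Lower bound = max(LB1, LB2) = max(34, 33) = 34

34


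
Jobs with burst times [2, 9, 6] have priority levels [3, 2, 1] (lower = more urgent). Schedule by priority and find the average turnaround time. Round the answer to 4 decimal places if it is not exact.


Sort by priority (ascending = highest first):
Order: [(1, 6), (2, 9), (3, 2)]
Completion times:
  Priority 1, burst=6, C=6
  Priority 2, burst=9, C=15
  Priority 3, burst=2, C=17
Average turnaround = 38/3 = 12.6667

12.6667


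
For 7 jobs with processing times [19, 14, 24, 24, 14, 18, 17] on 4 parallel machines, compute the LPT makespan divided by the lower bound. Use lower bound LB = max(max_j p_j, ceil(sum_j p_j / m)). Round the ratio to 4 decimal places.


LPT order: [24, 24, 19, 18, 17, 14, 14]
Machine loads after assignment: [38, 24, 33, 35]
LPT makespan = 38
Lower bound = max(max_job, ceil(total/4)) = max(24, 33) = 33
Ratio = 38 / 33 = 1.1515

1.1515


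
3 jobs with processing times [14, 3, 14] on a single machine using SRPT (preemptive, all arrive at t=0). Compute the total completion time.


Since all jobs arrive at t=0, SRPT equals SPT ordering.
SPT order: [3, 14, 14]
Completion times:
  Job 1: p=3, C=3
  Job 2: p=14, C=17
  Job 3: p=14, C=31
Total completion time = 3 + 17 + 31 = 51

51


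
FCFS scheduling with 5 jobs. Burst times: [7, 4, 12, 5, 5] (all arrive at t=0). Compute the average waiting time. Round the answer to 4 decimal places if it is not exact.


FCFS order (as given): [7, 4, 12, 5, 5]
Waiting times:
  Job 1: wait = 0
  Job 2: wait = 7
  Job 3: wait = 11
  Job 4: wait = 23
  Job 5: wait = 28
Sum of waiting times = 69
Average waiting time = 69/5 = 13.8

13.8


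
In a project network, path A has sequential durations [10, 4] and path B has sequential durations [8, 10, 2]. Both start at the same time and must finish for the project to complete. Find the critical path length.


Path A total = 10 + 4 = 14
Path B total = 8 + 10 + 2 = 20
Critical path = longest path = max(14, 20) = 20

20


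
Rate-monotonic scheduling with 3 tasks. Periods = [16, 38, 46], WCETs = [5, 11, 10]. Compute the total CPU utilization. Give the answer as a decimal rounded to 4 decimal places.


Compute individual utilizations (exact fractions):
  Task 1: C/T = 5/16 (approx. 0.3125)
  Task 2: C/T = 11/38 (approx. 0.2895)
  Task 3: C/T = 10/46 = 5/23 (approx. 0.2174)
Total utilization U = 5/16 + 11/38 + 5/23 = 5729/6992
Rounded to 4 decimal places: U = 0.8194
RM (Liu & Layland) bound for 3 tasks = 0.779763; compare with U = 5729/6992 (approx. 0.819365)
bound < U <= 1, so the RM sufficient condition is not met (inconclusive; an exact test such as response-time analysis is needed).

0.8194


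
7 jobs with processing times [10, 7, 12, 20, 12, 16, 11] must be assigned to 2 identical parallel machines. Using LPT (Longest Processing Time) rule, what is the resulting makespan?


Sort jobs in decreasing order (LPT): [20, 16, 12, 12, 11, 10, 7]
Assign each job to the least loaded machine:
  Machine 1: jobs [20, 12, 10], load = 42
  Machine 2: jobs [16, 12, 11, 7], load = 46
Makespan = max load = 46

46


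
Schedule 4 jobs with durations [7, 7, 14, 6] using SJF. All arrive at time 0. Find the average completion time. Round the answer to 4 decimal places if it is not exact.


SJF order (ascending): [6, 7, 7, 14]
Completion times:
  Job 1: burst=6, C=6
  Job 2: burst=7, C=13
  Job 3: burst=7, C=20
  Job 4: burst=14, C=34
Average completion = 73/4 = 18.25

18.25
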